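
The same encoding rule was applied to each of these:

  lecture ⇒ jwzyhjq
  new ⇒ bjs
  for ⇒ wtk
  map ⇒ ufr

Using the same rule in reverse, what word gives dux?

spy

The output letters match the input read backwards, each shifted +5: lecture reversed is erutcel. Two steps: reverse the string, then apply a Caesar shift of +5.
Reversing it on dux: shift back: d−5=y, u−5=p, x−5=s → yps; then reverse → spy.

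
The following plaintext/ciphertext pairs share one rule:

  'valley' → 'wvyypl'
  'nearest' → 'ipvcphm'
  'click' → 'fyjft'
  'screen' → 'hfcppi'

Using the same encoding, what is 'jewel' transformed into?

v(21)→w(22) and a(0)→v(21) fit y≡5x+21 (mod 26); the inverse of 5 mod 26 is 21. This is an affine cipher: with a=0,…,z=25, each position x becomes (5x+21) mod 26.
Applying it to jewel: j(9)→5·9+21≡14=o; e(4)→5·4+21≡15=p; w(22)→5·22+21≡1=b; e(4)→5·4+21≡15=p; l(11)→5·11+21≡24=y (all mod 26).

opbpy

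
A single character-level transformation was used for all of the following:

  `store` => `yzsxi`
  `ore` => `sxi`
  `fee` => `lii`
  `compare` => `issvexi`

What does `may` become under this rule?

The shift depends on letter class: consonant s→y is +6, but vowel o→s is +4. Two shifts are in play — +4 for a/e/i/o/u, +6 for every other letter.
Applying it to may: m(cons)+6=s, a(vowel)+4=e, y(cons)+6=e.

see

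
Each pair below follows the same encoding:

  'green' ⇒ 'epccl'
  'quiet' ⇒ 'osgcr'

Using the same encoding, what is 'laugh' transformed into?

jysef

Compare letters: g→e is +24, r→p is +24, e→c is +24 — a constant shift. It's a constant shift of +24 (ROT24).
On laugh: l+24=j, a+24=y, u+24=s, g+24=e, h+24=f.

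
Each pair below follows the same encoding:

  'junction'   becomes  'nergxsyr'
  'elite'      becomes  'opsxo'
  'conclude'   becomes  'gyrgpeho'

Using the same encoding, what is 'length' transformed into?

porkxl

Vowels shift forward by 10 and consonants shift forward by 4.
For length: l(cons)+4=p, e(vowel)+10=o, n(cons)+4=r, g(cons)+4=k, t(cons)+4=x, h(cons)+4=l.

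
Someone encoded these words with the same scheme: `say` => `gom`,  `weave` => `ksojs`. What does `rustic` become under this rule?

fighwq

Compare letters: s→g is +14, a→o is +14, y→m is +14 — a constant shift. This is a Caesar cipher with shift 14.
On rustic: r+14=f, u+14=i, s+14=g, t+14=h, i+14=w, c+14=q.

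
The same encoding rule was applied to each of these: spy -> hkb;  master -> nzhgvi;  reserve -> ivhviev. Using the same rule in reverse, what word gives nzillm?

maroon

This is the alphabet-reversal cipher (Atbash): a becomes z, b becomes y, etc.
Decoding nzillm: n↔m, z↔a, i↔r, l↔o, l↔o, m↔n.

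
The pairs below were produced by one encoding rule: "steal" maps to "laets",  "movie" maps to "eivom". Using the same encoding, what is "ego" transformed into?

oge

The output letters match the input read backwards: steal reversed is laets. The word is simply reversed.
Applying it to ego: reverse → oge.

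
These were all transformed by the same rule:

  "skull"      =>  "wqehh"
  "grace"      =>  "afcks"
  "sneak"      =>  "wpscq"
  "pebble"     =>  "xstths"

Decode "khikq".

s(18)→w(22) and k(10)→q(16) fit y≡17x+2 (mod 26); the inverse of 17 mod 26 is 23. Treating letters as 0–25, the rule is x ↦ 17x + 2 (mod 26).
Undoing it on khikq: k(10)→23·(10−2)≡2=c; h(7)→23·(7−2)≡11=l; i(8)→23·(8−2)≡8=i; k(10)→23·(10−2)≡2=c; q(16)→23·(16−2)≡10=k (all mod 26).

click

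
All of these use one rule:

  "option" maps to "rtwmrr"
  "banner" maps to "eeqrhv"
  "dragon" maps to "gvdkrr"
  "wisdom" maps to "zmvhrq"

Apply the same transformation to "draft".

The shifts repeat in a cycle of length 2: positions 0,1,… shift by +3, +4, then the pattern repeats.
For draft: d+3=g, r+4=v, a+3=d, f+4=j, t+3=w.

gvdjw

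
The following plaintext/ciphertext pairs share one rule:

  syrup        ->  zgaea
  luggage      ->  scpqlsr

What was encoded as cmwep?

In syrup: s→z is +7, y→g is +8, r→a is +9, u→e is +10 — the shift increases by 1 each position. Each letter shifts forward by (position + 7), i.e. 7, 8, 9, … — the shift grows by one for each successive letter.
Undoing it on cmwep: c−7=v, m−8=e, w−9=n, e−10=u, p−11=e.

venue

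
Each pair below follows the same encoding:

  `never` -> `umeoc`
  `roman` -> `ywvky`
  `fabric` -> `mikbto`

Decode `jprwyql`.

The shift increases by 1 at each position, starting from +7: 7, 8, 9, ….
Decoding jprwyql: j−7=c, p−8=h, r−9=i, w−10=m, y−11=n, q−12=e, l−13=y.

chimney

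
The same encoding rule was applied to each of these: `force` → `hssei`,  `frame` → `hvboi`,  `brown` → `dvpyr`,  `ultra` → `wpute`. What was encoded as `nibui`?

It's a Vigenère-style cipher with numeric key [2,4,1]: position i shifts by key[i mod 3].
Undoing it on nibui: n−2=l, i−4=e, b−1=a, u−2=s, i−4=e.

lease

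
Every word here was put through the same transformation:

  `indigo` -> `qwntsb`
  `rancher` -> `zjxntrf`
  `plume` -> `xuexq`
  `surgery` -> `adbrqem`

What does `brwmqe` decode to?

In indigo: i→q is +8, n→w is +9, d→n is +10, i→t is +11 — the shift increases by 1 each position. The shift increases by 1 at each position, starting from +8: 8, 9, 10, ….
Reversing it on brwmqe: b−8=t, r−9=i, w−10=m, m−11=b, q−12=e, e−13=r.

timber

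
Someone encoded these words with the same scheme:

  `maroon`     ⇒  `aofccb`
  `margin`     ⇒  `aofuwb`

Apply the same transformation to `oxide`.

Compare letters: m→a is +14, a→o is +14, r→f is +14 — a constant shift. Every letter moves 14 places later in the alphabet, wrapping around z→a.
Applying it to oxide: o+14=c, x+14=l, i+14=w, d+14=r, e+14=s.

clwrs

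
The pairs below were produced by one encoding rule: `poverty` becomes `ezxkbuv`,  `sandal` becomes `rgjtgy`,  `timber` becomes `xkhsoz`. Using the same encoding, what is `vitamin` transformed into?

tosgzob

The output letters match the input read backwards, each shifted +6: poverty reversed is ytrevop. The word is reversed, then every letter is shifted forward by 6.
For vitamin: reverse → nimativ; then shift: n+6=t, i+6=o, m+6=s, a+6=g, t+6=z, i+6=o, v+6=b.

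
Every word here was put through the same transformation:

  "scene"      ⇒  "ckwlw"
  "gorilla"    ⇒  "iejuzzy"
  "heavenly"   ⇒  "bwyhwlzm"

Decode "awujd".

s(18)→c(2) and c(2)→k(10) fit y≡19x+24 (mod 26); the inverse of 19 mod 26 is 11. Each letter's alphabet position (a=0..z=25) is mapped through 19·x+24 mod 26 — an affine cipher.
Undoing it on awujd: a(0)→11·(0−24)≡22=w; w(22)→11·(22−24)≡4=e; u(20)→11·(20−24)≡8=i; j(9)→11·(9−24)≡17=r; d(3)→11·(3−24)≡3=d (all mod 26).

weird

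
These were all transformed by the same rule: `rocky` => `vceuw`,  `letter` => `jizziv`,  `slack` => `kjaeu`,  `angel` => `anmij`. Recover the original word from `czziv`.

otter

r(17)→v(21) and o(14)→c(2) fit y≡15x+0 (mod 26); the inverse of 15 mod 26 is 7. Treating letters as 0–25, the rule is x ↦ 15x + 0 (mod 26).
Reversing it on czziv: c(2)→7·(2−0)≡14=o; z(25)→7·(25−0)≡19=t; z(25)→7·(25−0)≡19=t; i(8)→7·(8−0)≡4=e; v(21)→7·(21−0)≡17=r (all mod 26).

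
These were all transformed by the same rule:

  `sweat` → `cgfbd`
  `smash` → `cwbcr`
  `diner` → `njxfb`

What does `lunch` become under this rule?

vvxmr

Vowels shift forward by 1 and consonants shift forward by 10.
For lunch: l(cons)+10=v, u(vowel)+1=v, n(cons)+10=x, c(cons)+10=m, h(cons)+10=r.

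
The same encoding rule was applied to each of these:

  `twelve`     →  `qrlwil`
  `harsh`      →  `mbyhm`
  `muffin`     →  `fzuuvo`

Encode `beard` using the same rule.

t(19)→q(16) and w(22)→r(17) fit y≡9x+1 (mod 26); the inverse of 9 mod 26 is 3. This is an affine cipher: with a=0,…,z=25, each position x becomes (9x+1) mod 26.
For beard: b(1)→9·1+1≡10=k; e(4)→9·4+1≡11=l; a(0)→9·0+1≡1=b; r(17)→9·17+1≡24=y; d(3)→9·3+1≡2=c (all mod 26).

klbyc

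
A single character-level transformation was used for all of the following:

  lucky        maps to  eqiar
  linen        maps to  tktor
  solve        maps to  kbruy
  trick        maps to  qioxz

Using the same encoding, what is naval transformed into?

The output letters match the input read backwards, each shifted +6: lucky reversed is ykcul. Two steps: reverse the string, then apply a Caesar shift of +6.
For naval: reverse → lavan; then shift: l+6=r, a+6=g, v+6=b, a+6=g, n+6=t.

rgbgt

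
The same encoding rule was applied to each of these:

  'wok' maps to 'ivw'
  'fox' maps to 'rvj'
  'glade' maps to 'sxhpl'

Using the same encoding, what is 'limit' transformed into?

xpypf

Two shifts are in play — +7 for a/e/i/o/u, +12 for every other letter.
On limit: l(cons)+12=x, i(vowel)+7=p, m(cons)+12=y, i(vowel)+7=p, t(cons)+12=f.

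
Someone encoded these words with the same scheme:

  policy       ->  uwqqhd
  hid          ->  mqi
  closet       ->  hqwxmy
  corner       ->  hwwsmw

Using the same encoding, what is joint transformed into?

owqsy

The shift depends on letter class: consonant p→u is +5, but vowel o→w is +8. Vowels shift forward by 8 and consonants shift forward by 5.
On joint: j(cons)+5=o, o(vowel)+8=w, i(vowel)+8=q, n(cons)+5=s, t(cons)+5=y.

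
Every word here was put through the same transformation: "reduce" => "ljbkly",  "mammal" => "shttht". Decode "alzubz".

sunset

Two steps: reverse the string, then apply a Caesar shift of +7.
Reversing it on alzubz: shift back: a−7=t, l−7=e, z−7=s, u−7=n, b−7=u, z−7=s → tesnus; then reverse → sunset.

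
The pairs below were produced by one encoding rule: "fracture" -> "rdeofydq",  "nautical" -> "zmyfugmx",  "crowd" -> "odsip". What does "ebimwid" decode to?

speaker

Shifts by position in fracture: pos 0: f→r (+12), pos 1: r→d (+12), pos 2: a→e (+4), pos 3: c→o (+12), pos 4: t→f (+12), pos 5: u→y (+4) — repeating every 3. The shifts repeat in a cycle of length 3: positions 0,1,… shift by +12, +12, +4, then the pattern repeats.
Reversing it on ebimwid: e−12=s, b−12=p, i−4=e, m−12=a, w−12=k, i−4=e, d−12=r.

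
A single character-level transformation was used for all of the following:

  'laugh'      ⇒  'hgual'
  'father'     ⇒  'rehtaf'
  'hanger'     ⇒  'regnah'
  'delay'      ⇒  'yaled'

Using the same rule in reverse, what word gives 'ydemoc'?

The output letters match the input read backwards: laugh reversed is hgual. It's just the letters in reverse order.
Reversing it on ydemoc: then reverse → comedy.

comedy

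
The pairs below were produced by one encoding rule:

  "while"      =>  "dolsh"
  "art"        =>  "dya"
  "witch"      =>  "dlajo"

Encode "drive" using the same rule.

kylch

The shift depends on letter class: consonant w→d is +7, but vowel i→l is +3. Vowels shift forward by 3 and consonants shift forward by 7.
Applying it to drive: d(cons)+7=k, r(cons)+7=y, i(vowel)+3=l, v(cons)+7=c, e(vowel)+3=h.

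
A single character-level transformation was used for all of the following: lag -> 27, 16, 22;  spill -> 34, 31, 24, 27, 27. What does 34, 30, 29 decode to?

The number is (letter's place in the alphabet, a=1) + 15.
Undoing it on 34, 30, 29: 34→(34−15)÷1=19=s, 30→(30−15)÷1=15=o, 29→(29−15)÷1=14=n.

son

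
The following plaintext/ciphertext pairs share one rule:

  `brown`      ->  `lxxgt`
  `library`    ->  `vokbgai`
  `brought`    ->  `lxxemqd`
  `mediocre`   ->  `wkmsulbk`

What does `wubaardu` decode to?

mosquito

Shifts by position in brown: pos 0: b→l (+10), pos 1: r→x (+6), pos 2: o→x (+9), pos 3: w→g (+10), pos 4: n→t (+6) — repeating every 3. A repeating key of period 3 is used — shifts +10, +6, +9 over and over.
Decoding wubaardu: w−10=m, u−6=o, b−9=s, a−10=q, a−6=u, r−9=i, d−10=t, u−6=o.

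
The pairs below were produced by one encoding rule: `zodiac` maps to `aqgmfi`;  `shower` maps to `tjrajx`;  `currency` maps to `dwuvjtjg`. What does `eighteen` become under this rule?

fkjlyklv

The shift increases by 1 at each position, starting from +1: 1, 2, 3, ….
On eighteen: e+1=f, i+2=k, g+3=j, h+4=l, t+5=y, e+6=k, e+7=l, n+8=v.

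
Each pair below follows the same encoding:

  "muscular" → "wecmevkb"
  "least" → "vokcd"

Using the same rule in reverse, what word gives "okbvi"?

Compare letters: m→w is +10, u→e is +10, s→c is +10 — a constant shift. Each letter is shifted forward by 10 in the alphabet (a Caesar shift of +10).
Undoing it on okbvi: o−10=e, k−10=a, b−10=r, v−10=l, i−10=y.

early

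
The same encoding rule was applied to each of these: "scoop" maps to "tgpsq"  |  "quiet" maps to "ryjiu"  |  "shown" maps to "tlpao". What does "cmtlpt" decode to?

bishop

A repeating key of period 2 is used — shifts +1, +4 over and over.
Undoing it on cmtlpt: c−1=b, m−4=i, t−1=s, l−4=h, p−1=o, t−4=p.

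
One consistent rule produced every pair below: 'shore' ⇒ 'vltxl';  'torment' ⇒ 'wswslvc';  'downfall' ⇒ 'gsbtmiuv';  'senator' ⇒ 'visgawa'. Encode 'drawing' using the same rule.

gvfcpvp

In shore: s→v is +3, h→l is +4, o→t is +5, r→x is +6 — the shift increases by 1 each position. The shift increases by 1 at each position, starting from +3: 3, 4, 5, ….
For drawing: d+3=g, r+4=v, a+5=f, w+6=c, i+7=p, n+8=v, g+9=p.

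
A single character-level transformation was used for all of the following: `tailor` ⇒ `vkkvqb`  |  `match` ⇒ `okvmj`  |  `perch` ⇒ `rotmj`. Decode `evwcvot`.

Shifts by position in tailor: pos 0: t→v (+2), pos 1: a→k (+10), pos 2: i→k (+2), pos 3: l→v (+10) — repeating every 2. It's a Vigenère-style cipher with numeric key [2,10]: position i shifts by key[i mod 2].
Undoing it on evwcvot: e−2=c, v−10=l, w−2=u, c−10=s, v−2=t, o−10=e, t−2=r.

cluster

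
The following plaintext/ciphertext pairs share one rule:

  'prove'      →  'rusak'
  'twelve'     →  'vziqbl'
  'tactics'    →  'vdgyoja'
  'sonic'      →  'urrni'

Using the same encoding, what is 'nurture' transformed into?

pxvyaym

In prove: p→r is +2, r→u is +3, o→s is +4, v→a is +5 — the shift increases by 1 each position. The shift increases by 1 at each position, starting from +2: 2, 3, 4, ….
Applying it to nurture: n+2=p, u+3=x, r+4=v, t+5=y, u+6=a, r+7=y, e+8=m.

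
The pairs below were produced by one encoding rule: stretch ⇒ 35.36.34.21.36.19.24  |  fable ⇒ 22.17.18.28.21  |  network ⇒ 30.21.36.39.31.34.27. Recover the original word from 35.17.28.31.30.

salon

s is letter #19 and maps to 35: an offset of 16. Letters become their 1-based position plus 16 (so a→17, b→18, …).
Decoding 35.17.28.31.30: 35→(35−16)÷1=19=s, 17→(17−16)÷1=1=a, 28→(28−16)÷1=12=l, 31→(31−16)÷1=15=o, 30→(30−16)÷1=14=n.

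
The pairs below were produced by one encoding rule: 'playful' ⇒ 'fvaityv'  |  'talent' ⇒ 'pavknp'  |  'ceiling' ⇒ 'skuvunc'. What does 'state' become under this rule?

p(15)→f(5) and l(11)→v(21) fit y≡9x+0 (mod 26); the inverse of 9 mod 26 is 3. Each letter's alphabet position (a=0..z=25) is mapped through 9·x+0 mod 26 — an affine cipher.
Applying it to state: s(18)→9·18+0≡6=g; t(19)→9·19+0≡15=p; a(0)→9·0+0≡0=a; t(19)→9·19+0≡15=p; e(4)→9·4+0≡10=k (all mod 26).

gpapk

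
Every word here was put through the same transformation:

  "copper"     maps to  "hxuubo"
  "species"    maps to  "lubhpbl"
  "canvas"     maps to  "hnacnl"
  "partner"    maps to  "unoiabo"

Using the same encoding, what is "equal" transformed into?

c(2)→h(7) and o(14)→x(23) fit y≡23x+13 (mod 26); the inverse of 23 mod 26 is 17. This is an affine cipher: with a=0,…,z=25, each position x becomes (23x+13) mod 26.
On equal: e(4)→23·4+13≡1=b; q(16)→23·16+13≡17=r; u(20)→23·20+13≡5=f; a(0)→23·0+13≡13=n; l(11)→23·11+13≡6=g (all mod 26).

brfng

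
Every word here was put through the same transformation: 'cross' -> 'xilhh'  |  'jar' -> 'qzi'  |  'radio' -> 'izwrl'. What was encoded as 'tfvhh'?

guess

Each pair mirrors across the alphabet (c↔x, r↔i, o↔l): positions sum to 25. Letters are reflected about the middle of the alphabet (position → 25−position): Atbash.
Reversing it on tfvhh: t↔g, f↔u, v↔e, h↔s, h↔s.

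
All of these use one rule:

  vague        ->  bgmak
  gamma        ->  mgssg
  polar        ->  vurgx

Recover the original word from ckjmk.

wedge

Each letter is shifted forward by 6 in the alphabet (a Caesar shift of +6).
Reversing it on ckjmk: c−6=w, k−6=e, j−6=d, m−6=g, k−6=e.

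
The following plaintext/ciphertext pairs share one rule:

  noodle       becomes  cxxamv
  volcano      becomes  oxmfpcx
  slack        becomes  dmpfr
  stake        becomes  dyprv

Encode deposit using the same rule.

n(13)→c(2) and o(14)→x(23) fit y≡21x+15 (mod 26); the inverse of 21 mod 26 is 5. Each letter's alphabet position (a=0..z=25) is mapped through 21·x+15 mod 26 — an affine cipher.
On deposit: d(3)→21·3+15≡0=a; e(4)→21·4+15≡21=v; p(15)→21·15+15≡18=s; o(14)→21·14+15≡23=x; s(18)→21·18+15≡3=d; i(8)→21·8+15≡1=b; t(19)→21·19+15≡24=y (all mod 26).

avsxdby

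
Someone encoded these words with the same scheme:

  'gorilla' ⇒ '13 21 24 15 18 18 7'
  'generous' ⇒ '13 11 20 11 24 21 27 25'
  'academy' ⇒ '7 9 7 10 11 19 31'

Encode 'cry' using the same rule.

9 24 31

g is letter #7 and maps to 13: an offset of 6. Letters become their 1-based position plus 6 (so a→7, b→8, …).
On cry: c=3→9, r=18→24, y=25→31.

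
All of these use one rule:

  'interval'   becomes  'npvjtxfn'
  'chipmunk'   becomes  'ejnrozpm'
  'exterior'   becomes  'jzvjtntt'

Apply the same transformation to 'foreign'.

httjnip

The shift depends on letter class: consonant n→p is +2, but vowel i→n is +5. The rule splits by letter class: vowels +5, consonants +2.
Applying it to foreign: f(cons)+2=h, o(vowel)+5=t, r(cons)+2=t, e(vowel)+5=j, i(vowel)+5=n, g(cons)+2=i, n(cons)+2=p.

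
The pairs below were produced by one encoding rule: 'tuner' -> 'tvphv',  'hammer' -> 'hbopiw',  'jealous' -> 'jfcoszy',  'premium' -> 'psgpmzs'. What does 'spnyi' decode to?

solve

Each letter shifts forward by its position index (0, 1, 2, …) — the shift grows by one for each successive letter.
Decoding spnyi: s−0=s, p−1=o, n−2=l, y−3=v, i−4=e.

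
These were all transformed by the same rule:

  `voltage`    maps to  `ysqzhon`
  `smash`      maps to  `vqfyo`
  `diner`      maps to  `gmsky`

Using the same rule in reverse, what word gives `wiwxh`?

In voltage: v→y is +3, o→s is +4, l→q is +5, t→z is +6 — the shift increases by 1 each position. The shift increases by 1 at each position, starting from +3: 3, 4, 5, ….
Decoding wiwxh: w−3=t, i−4=e, w−5=r, x−6=r, h−7=a.

terra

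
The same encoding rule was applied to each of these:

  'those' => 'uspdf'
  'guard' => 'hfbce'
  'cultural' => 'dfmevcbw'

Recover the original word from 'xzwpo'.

woven

Shifts by position in those: pos 0: t→u (+1), pos 1: h→s (+11), pos 2: o→p (+1), pos 3: s→d (+11) — repeating every 2. A repeating key of period 2 is used — shifts +1, +11 over and over.
Reversing it on xzwpo: x−1=w, z−11=o, w−1=v, p−11=e, o−1=n.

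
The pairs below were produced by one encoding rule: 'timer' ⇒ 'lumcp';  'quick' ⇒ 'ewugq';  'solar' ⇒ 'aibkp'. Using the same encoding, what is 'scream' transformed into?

t(19)→l(11) and i(8)→u(20) fit y≡11x+10 (mod 26); the inverse of 11 mod 26 is 19. Each letter's alphabet position (a=0..z=25) is mapped through 11·x+10 mod 26 — an affine cipher.
Applying it to scream: s(18)→11·18+10≡0=a; c(2)→11·2+10≡6=g; r(17)→11·17+10≡15=p; e(4)→11·4+10≡2=c; a(0)→11·0+10≡10=k; m(12)→11·12+10≡12=m (all mod 26).

agpckm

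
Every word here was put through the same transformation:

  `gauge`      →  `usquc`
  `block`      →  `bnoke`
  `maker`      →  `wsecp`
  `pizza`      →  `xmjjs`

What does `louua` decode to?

g(6)→u(20) and a(0)→s(18) fit y≡9x+18 (mod 26); the inverse of 9 mod 26 is 3. This is an affine cipher: with a=0,…,z=25, each position x becomes (9x+18) mod 26.
Undoing it on louua: l(11)→3·(11−18)≡5=f; o(14)→3·(14−18)≡14=o; u(20)→3·(20−18)≡6=g; u(20)→3·(20−18)≡6=g; a(0)→3·(0−18)≡24=y (all mod 26).

foggy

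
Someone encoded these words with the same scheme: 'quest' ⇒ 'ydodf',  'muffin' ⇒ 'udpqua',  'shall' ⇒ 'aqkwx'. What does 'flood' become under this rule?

nuyzp

In quest: q→y is +8, u→d is +9, e→o is +10, s→d is +11 — the shift increases by 1 each position. Letter i (0-indexed) is shifted by i+8, so successive shifts are 8, 9, 10, ….
For flood: f+8=n, l+9=u, o+10=y, o+11=z, d+12=p.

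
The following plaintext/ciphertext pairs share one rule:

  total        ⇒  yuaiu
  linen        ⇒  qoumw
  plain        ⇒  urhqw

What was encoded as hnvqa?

In total: t→y is +5, o→u is +6, t→a is +7, a→i is +8 — the shift increases by 1 each position. Letter i (0-indexed) is shifted by i+5, so successive shifts are 5, 6, 7, ….
Undoing it on hnvqa: h−5=c, n−6=h, v−7=o, q−8=i, a−9=r.

choir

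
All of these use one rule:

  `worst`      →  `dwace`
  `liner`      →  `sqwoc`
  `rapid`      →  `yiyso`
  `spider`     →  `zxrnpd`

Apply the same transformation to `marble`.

The shift increases by 1 at each position, starting from +7: 7, 8, 9, ….
For marble: m+7=t, a+8=i, r+9=a, b+10=l, l+11=w, e+12=q.

tialwq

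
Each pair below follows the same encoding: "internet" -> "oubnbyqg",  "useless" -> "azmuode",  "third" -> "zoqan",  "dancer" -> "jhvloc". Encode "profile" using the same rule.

vywoswq

In internet: i→o is +6, n→u is +7, t→b is +8, e→n is +9 — the shift increases by 1 each position. The shift increases by 1 at each position, starting from +6: 6, 7, 8, ….
Applying it to profile: p+6=v, r+7=y, o+8=w, f+9=o, i+10=s, l+11=w, e+12=q.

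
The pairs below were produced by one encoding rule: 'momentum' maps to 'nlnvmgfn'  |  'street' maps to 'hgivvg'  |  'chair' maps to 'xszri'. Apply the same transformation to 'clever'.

xovevi

Each pair mirrors across the alphabet (m↔n, o↔l, m↔n): positions sum to 25. Each letter is replaced by its mirror in the alphabet: a↔z, b↔y, c↔x, and so on (the Atbash cipher).
On clever: c↔x, l↔o, e↔v, v↔e, e↔v, r↔i.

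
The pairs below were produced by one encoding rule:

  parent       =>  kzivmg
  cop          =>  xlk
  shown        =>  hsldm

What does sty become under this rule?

hgb

Letters are reflected about the middle of the alphabet (position → 25−position): Atbash.
On sty: s↔h, t↔g, y↔b.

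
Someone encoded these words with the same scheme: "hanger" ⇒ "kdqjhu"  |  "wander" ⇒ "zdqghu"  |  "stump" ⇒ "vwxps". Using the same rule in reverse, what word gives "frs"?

cop

Every letter moves 3 places later in the alphabet, wrapping around z→a.
Undoing it on frs: f−3=c, r−3=o, s−3=p.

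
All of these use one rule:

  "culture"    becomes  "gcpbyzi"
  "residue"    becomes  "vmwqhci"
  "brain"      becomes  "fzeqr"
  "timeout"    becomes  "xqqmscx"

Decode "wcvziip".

surreal

The shifts repeat in a cycle of length 2: positions 0,1,… shift by +4, +8, then the pattern repeats.
Undoing it on wcvziip: w−4=s, c−8=u, v−4=r, z−8=r, i−4=e, i−8=a, p−4=l.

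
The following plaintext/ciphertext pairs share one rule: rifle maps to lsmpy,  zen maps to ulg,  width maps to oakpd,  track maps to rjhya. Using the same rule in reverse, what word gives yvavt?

motor

Read the word backwards and shift each letter +7.
Undoing it on yvavt: shift back: y−7=r, v−7=o, a−7=t, v−7=o, t−7=m → rotom; then reverse → motor.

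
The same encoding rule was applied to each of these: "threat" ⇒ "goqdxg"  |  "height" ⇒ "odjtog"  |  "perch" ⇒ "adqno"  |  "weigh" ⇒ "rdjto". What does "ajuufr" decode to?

t(19)→g(6) and h(7)→o(14) fit y≡21x+23 (mod 26); the inverse of 21 mod 26 is 5. Treating letters as 0–25, the rule is x ↦ 21x + 23 (mod 26).
Undoing it on ajuufr: a(0)→5·(0−23)≡15=p; j(9)→5·(9−23)≡8=i; u(20)→5·(20−23)≡11=l; u(20)→5·(20−23)≡11=l; f(5)→5·(5−23)≡14=o; r(17)→5·(17−23)≡22=w (all mod 26).

pillow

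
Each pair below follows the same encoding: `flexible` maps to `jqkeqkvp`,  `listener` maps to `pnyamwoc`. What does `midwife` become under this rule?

qnjdqoo

In flexible: f→j is +4, l→q is +5, e→k is +6, x→e is +7 — the shift increases by 1 each position. Each letter shifts forward by (position + 4), i.e. 4, 5, 6, … — the shift grows by one for each successive letter.
For midwife: m+4=q, i+5=n, d+6=j, w+7=d, i+8=q, f+9=o, e+10=o.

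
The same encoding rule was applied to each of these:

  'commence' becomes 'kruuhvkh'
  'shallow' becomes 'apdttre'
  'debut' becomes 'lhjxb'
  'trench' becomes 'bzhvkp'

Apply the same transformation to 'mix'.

ulf

The rule splits by letter class: vowels +3, consonants +8.
For mix: m(cons)+8=u, i(vowel)+3=l, x(cons)+8=f.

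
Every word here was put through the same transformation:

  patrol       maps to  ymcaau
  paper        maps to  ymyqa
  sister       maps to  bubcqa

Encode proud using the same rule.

The shift depends on letter class: consonant p→y is +9, but vowel a→m is +12. Two shifts are in play — +12 for a/e/i/o/u, +9 for every other letter.
On proud: p(cons)+9=y, r(cons)+9=a, o(vowel)+12=a, u(vowel)+12=g, d(cons)+9=m.

yaagm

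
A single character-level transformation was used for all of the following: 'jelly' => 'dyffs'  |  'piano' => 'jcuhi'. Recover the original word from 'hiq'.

Compare letters: j→d is +20, e→y is +20, l→f is +20 — a constant shift. This is a Caesar cipher with shift 20.
Undoing it on hiq: h−20=n, i−20=o, q−20=w.

now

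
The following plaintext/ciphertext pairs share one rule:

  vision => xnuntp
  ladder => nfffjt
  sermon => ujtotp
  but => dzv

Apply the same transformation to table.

Two shifts are in play — +5 for a/e/i/o/u, +2 for every other letter.
Applying it to table: t(cons)+2=v, a(vowel)+5=f, b(cons)+2=d, l(cons)+2=n, e(vowel)+5=j.

vfdnj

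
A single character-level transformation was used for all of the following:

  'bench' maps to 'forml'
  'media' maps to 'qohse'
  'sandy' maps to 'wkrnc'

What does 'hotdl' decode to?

The shifts repeat in a cycle of length 2: positions 0,1,… shift by +4, +10, then the pattern repeats.
Undoing it on hotdl: h−4=d, o−10=e, t−4=p, d−10=t, l−4=h.

depth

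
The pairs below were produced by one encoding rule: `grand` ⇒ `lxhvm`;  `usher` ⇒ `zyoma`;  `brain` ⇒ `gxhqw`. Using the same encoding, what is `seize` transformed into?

In grand: g→l is +5, r→x is +6, a→h is +7, n→v is +8 — the shift increases by 1 each position. Each letter shifts forward by (position + 5), i.e. 5, 6, 7, … — the shift grows by one for each successive letter.
Applying it to seize: s+5=x, e+6=k, i+7=p, z+8=h, e+9=n.

xkphn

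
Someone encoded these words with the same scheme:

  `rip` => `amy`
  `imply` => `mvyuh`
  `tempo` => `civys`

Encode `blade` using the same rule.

The shift depends on letter class: consonant r→a is +9, but vowel i→m is +4. The rule splits by letter class: vowels +4, consonants +9.
For blade: b(cons)+9=k, l(cons)+9=u, a(vowel)+4=e, d(cons)+9=m, e(vowel)+4=i.

kuemi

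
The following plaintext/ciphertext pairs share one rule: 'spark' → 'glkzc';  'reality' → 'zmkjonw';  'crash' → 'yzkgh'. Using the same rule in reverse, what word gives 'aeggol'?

gossip

s(18)→g(6) and p(15)→l(11) fit y≡7x+10 (mod 26); the inverse of 7 mod 26 is 15. This is an affine cipher: with a=0,…,z=25, each position x becomes (7x+10) mod 26.
Undoing it on aeggol: a(0)→15·(0−10)≡6=g; e(4)→15·(4−10)≡14=o; g(6)→15·(6−10)≡18=s; g(6)→15·(6−10)≡18=s; o(14)→15·(14−10)≡8=i; l(11)→15·(11−10)≡15=p (all mod 26).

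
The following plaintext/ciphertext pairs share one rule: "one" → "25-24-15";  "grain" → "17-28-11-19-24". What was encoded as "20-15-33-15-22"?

o is letter #15 and maps to 25: an offset of 10. Each letter is replaced by its alphabet position (a=1..z=26) + 10.
Decoding 20-15-33-15-22: 20→(20−10)÷1=10=j, 15→(15−10)÷1=5=e, 33→(33−10)÷1=23=w, 15→(15−10)÷1=5=e, 22→(22−10)÷1=12=l.

jewel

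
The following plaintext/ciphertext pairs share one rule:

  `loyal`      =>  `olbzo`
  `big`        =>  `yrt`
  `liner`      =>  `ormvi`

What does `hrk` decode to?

sip

Each pair mirrors across the alphabet (l↔o, o↔l, y↔b): positions sum to 25. This is the alphabet-reversal cipher (Atbash): a becomes z, b becomes y, etc.
Reversing it on hrk: h↔s, r↔i, k↔p.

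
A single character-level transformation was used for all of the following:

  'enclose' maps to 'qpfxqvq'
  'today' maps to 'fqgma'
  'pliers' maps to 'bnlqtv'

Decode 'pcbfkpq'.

daytime

Shifts by position in enclose: pos 0: e→q (+12), pos 1: n→p (+2), pos 2: c→f (+3), pos 3: l→x (+12), pos 4: o→q (+2), pos 5: s→v (+3) — repeating every 3. The shifts repeat in a cycle of length 3: positions 0,1,… shift by +12, +2, +3, then the pattern repeats.
Undoing it on pcbfkpq: p−12=d, c−2=a, b−3=y, f−12=t, k−2=i, p−3=m, q−12=e.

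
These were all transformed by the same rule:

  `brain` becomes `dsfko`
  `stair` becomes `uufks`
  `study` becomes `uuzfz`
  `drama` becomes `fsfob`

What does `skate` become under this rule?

ulfvf

Shifts by position in brain: pos 0: b→d (+2), pos 1: r→s (+1), pos 2: a→f (+5), pos 3: i→k (+2), pos 4: n→o (+1) — repeating every 3. A repeating key of period 3 is used — shifts +2, +1, +5 over and over.
For skate: s+2=u, k+1=l, a+5=f, t+2=v, e+1=f.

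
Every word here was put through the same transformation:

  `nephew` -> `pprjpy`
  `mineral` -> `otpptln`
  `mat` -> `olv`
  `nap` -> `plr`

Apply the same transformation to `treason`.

The shift depends on letter class: consonant n→p is +2, but vowel e→p is +11. The rule splits by letter class: vowels +11, consonants +2.
For treason: t(cons)+2=v, r(cons)+2=t, e(vowel)+11=p, a(vowel)+11=l, s(cons)+2=u, o(vowel)+11=z, n(cons)+2=p.

vtpluzp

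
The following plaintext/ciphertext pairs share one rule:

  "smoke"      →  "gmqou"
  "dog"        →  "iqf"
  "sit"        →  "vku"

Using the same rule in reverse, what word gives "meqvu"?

stock

The output letters match the input read backwards, each shifted +2: smoke reversed is ekoms. Read the word backwards and shift each letter +2.
Reversing it on meqvu: shift back: m−2=k, e−2=c, q−2=o, v−2=t, u−2=s → kcots; then reverse → stock.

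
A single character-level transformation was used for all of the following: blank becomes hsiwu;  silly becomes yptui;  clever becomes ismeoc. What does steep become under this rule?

In blank: b→h is +6, l→s is +7, a→i is +8, n→w is +9 — the shift increases by 1 each position. Letter i (0-indexed) is shifted by i+6, so successive shifts are 6, 7, 8, ….
On steep: s+6=y, t+7=a, e+8=m, e+9=n, p+10=z.

yamnz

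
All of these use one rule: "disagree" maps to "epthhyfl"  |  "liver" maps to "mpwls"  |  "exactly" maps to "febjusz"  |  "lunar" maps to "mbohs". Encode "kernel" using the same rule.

llsufs

Shifts by position in disagree: pos 0: d→e (+1), pos 1: i→p (+7), pos 2: s→t (+1), pos 3: a→h (+7) — repeating every 2. The shifts repeat in a cycle of length 2: positions 0,1,… shift by +1, +7, then the pattern repeats.
For kernel: k+1=l, e+7=l, r+1=s, n+7=u, e+1=f, l+7=s.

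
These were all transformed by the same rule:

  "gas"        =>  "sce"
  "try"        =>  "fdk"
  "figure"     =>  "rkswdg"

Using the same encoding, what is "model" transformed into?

The rule splits by letter class: vowels +2, consonants +12.
For model: m(cons)+12=y, o(vowel)+2=q, d(cons)+12=p, e(vowel)+2=g, l(cons)+12=x.

yqpgx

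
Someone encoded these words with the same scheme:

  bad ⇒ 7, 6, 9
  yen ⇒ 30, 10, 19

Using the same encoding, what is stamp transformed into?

The number is (letter's place in the alphabet, a=1) + 5.
For stamp: s=19→24, t=20→25, a=1→6, m=13→18, p=16→21.

24, 25, 6, 18, 21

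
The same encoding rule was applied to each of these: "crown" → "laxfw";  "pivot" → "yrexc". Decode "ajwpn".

Compare letters: c→l is +9, r→a is +9, o→x is +9 — a constant shift. Each letter is shifted forward by 9 in the alphabet (a Caesar shift of +9).
Reversing it on ajwpn: a−9=r, j−9=a, w−9=n, p−9=g, n−9=e.

range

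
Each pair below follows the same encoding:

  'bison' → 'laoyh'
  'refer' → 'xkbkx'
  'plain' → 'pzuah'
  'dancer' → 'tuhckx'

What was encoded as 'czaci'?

click

b(1)→l(11) and i(8)→a(0) fit y≡17x+20 (mod 26); the inverse of 17 mod 26 is 23. Treating letters as 0–25, the rule is x ↦ 17x + 20 (mod 26).
Undoing it on czaci: c(2)→23·(2−20)≡2=c; z(25)→23·(25−20)≡11=l; a(0)→23·(0−20)≡8=i; c(2)→23·(2−20)≡2=c; i(8)→23·(8−20)≡10=k (all mod 26).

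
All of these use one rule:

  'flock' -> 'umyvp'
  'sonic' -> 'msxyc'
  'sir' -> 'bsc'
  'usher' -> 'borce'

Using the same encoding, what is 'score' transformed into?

The output letters match the input read backwards, each shifted +10: flock reversed is kcolf. The word is reversed, then every letter is shifted forward by 10.
Applying it to score: reverse → erocs; then shift: e+10=o, r+10=b, o+10=y, c+10=m, s+10=c.

obymc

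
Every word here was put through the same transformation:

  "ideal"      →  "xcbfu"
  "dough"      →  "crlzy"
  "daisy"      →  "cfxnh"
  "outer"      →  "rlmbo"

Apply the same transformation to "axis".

i(8)→x(23) and d(3)→c(2) fit y≡25x+5 (mod 26); the inverse of 25 mod 26 is 25. Treating letters as 0–25, the rule is x ↦ 25x + 5 (mod 26).
For axis: a(0)→25·0+5≡5=f; x(23)→25·23+5≡8=i; i(8)→25·8+5≡23=x; s(18)→25·18+5≡13=n (all mod 26).

fixn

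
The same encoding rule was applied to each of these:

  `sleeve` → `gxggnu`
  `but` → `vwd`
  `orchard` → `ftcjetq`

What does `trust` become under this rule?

vuwtv

The output letters match the input read backwards, each shifted +2: sleeve reversed is eveels. Read the word backwards and shift each letter +2.
Applying it to trust: reverse → tsurt; then shift: t+2=v, s+2=u, u+2=w, r+2=t, t+2=v.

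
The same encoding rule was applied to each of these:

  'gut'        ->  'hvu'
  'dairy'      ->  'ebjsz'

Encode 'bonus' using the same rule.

This is a Caesar cipher with shift 1.
For bonus: b+1=c, o+1=p, n+1=o, u+1=v, s+1=t.

cpovt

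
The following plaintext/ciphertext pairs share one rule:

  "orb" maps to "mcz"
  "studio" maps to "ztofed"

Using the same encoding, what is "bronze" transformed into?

pkyzcm

The output letters match the input read backwards, each shifted +11: orb reversed is bro. The word is reversed, then every letter is shifted forward by 11.
Applying it to bronze: reverse → eznorb; then shift: e+11=p, z+11=k, n+11=y, o+11=z, r+11=c, b+11=m.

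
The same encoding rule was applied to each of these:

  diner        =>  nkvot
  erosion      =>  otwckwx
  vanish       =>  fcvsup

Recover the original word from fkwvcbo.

Shifts by position in diner: pos 0: d→n (+10), pos 1: i→k (+2), pos 2: n→v (+8), pos 3: e→o (+10), pos 4: r→t (+2) — repeating every 3. It's a Vigenère-style cipher with numeric key [10,2,8]: position i shifts by key[i mod 3].
Decoding fkwvcbo: f−10=v, k−2=i, w−8=o, v−10=l, c−2=a, b−8=t, o−10=e.

violate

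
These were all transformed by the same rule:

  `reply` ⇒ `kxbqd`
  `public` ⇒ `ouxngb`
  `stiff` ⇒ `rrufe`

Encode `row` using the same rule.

iad

The output letters match the input read backwards, each shifted +12: reply reversed is ylper. Read the word backwards and shift each letter +12.
For row: reverse → wor; then shift: w+12=i, o+12=a, r+12=d.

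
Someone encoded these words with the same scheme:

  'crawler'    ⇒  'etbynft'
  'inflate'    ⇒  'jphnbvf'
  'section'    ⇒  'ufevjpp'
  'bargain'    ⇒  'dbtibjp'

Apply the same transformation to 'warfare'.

The shift depends on letter class: consonant c→e is +2, but vowel a→b is +1. The rule splits by letter class: vowels +1, consonants +2.
Applying it to warfare: w(cons)+2=y, a(vowel)+1=b, r(cons)+2=t, f(cons)+2=h, a(vowel)+1=b, r(cons)+2=t, e(vowel)+1=f.

ybthbtf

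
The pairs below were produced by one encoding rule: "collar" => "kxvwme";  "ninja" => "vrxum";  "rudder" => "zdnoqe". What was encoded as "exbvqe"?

In collar: c→k is +8, o→x is +9, l→v is +10, l→w is +11 — the shift increases by 1 each position. The shift increases by 1 at each position, starting from +8: 8, 9, 10, ….
Decoding exbvqe: e−8=w, x−9=o, b−10=r, v−11=k, q−12=e, e−13=r.

worker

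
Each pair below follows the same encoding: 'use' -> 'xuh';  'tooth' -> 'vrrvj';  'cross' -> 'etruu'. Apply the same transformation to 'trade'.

vtdfh

The shift depends on letter class: consonant s→u is +2, but vowel u→x is +3. Vowels shift forward by 3 and consonants shift forward by 2.
For trade: t(cons)+2=v, r(cons)+2=t, a(vowel)+3=d, d(cons)+2=f, e(vowel)+3=h.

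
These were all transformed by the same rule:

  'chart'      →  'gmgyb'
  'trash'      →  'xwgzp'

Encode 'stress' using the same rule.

wyxlab

In chart: c→g is +4, h→m is +5, a→g is +6, r→y is +7 — the shift increases by 1 each position. Each letter shifts forward by (position + 4), i.e. 4, 5, 6, … — the shift grows by one for each successive letter.
Applying it to stress: s+4=w, t+5=y, r+6=x, e+7=l, s+8=a, s+9=b.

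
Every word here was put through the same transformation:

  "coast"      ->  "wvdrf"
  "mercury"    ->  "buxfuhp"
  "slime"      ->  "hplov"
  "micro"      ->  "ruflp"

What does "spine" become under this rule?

Read the word backwards and shift each letter +3.
On spine: reverse → enips; then shift: e+3=h, n+3=q, i+3=l, p+3=s, s+3=v.

hqlsv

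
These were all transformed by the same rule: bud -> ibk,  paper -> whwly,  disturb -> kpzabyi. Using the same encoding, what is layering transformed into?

shflypun

Every letter moves 7 places later in the alphabet, wrapping around z→a.
On layering: l+7=s, a+7=h, y+7=f, e+7=l, r+7=y, i+7=p, n+7=u, g+7=n.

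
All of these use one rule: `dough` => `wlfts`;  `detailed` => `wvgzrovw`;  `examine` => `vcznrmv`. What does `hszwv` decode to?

shade

Letters are reflected about the middle of the alphabet (position → 25−position): Atbash.
Undoing it on hszwv: h↔s, s↔h, z↔a, w↔d, v↔e.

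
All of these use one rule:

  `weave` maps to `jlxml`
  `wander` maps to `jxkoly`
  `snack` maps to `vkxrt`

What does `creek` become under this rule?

w(22)→j(9) and e(4)→l(11) fit y≡23x+23 (mod 26); the inverse of 23 mod 26 is 17. This is an affine cipher: with a=0,…,z=25, each position x becomes (23x+23) mod 26.
Applying it to creek: c(2)→23·2+23≡17=r; r(17)→23·17+23≡24=y; e(4)→23·4+23≡11=l; e(4)→23·4+23≡11=l; k(10)→23·10+23≡19=t (all mod 26).

ryllt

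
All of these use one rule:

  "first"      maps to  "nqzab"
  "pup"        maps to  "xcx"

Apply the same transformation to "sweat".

aemib

Every letter moves 8 places later in the alphabet, wrapping around z→a.
For sweat: s+8=a, w+8=e, e+8=m, a+8=i, t+8=b.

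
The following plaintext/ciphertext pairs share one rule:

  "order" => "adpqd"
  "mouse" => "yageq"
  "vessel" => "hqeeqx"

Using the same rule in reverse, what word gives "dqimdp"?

reward

It's a constant shift of +12 (ROT12).
Undoing it on dqimdp: d−12=r, q−12=e, i−12=w, m−12=a, d−12=r, p−12=d.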